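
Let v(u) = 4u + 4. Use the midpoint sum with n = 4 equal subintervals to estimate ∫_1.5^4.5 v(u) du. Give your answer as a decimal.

48

Δu = (4.5 − 1.5)/4 = 0.75.
Midpoints: 1.875, 2.625, 3.375, 4.125.
v(1.875) = 11.5, v(2.625) = 14.5, v(3.375) = 17.5, v(4.125) = 20.5.
Sum = Δu · [v(1.875) + v(2.625) + v(3.375) + v(4.125)].
Sum = 48.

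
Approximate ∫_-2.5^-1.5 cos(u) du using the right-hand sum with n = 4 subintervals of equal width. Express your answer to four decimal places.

Δu = (-1.5 − (-2.5))/4 = 0.25.
Right endpoints: -2.25, -2, -1.75, -1.5.
f(-2.25) ≈ -0.6282, f(-2) ≈ -0.4161, f(-1.75) ≈ -0.1782, f(-1.5) ≈ 0.0707.
Sum = Δu · [f(-2.25) + f(-2) + f(-1.75) + f(-1.5)].
Sum ≈ -0.2880.

-0.2880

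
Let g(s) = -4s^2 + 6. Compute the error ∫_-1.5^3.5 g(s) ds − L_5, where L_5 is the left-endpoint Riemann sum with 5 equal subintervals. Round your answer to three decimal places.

-16.667

Exact integral: ∫_-1.5^3.5 g(s) ds ≈ -31.66667.
L_5 = -15.
Error ≈ -31.66667 − (-15) ≈ -16.667.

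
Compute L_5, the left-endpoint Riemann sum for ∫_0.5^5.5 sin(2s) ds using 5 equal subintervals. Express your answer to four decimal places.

1.0928

Δs = (5.5 − 0.5)/5 = 1.
Left endpoints: 0.5, 1.5, 2.5, 3.5, 4.5.
f(0.5) ≈ 0.8415, f(1.5) ≈ 0.1411, f(2.5) ≈ -0.9589, f(3.5) ≈ 0.6570, f(4.5) ≈ 0.4121.
Sum = Δs · [f(0.5) + f(1.5) + f(2.5) + f(3.5) + f(4.5)].
Sum ≈ 1.0928.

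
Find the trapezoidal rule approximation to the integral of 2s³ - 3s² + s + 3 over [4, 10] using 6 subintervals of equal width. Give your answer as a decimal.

Δs = (10 − 4)/6 = 1.
f(4) = 87, f(5) = 183, f(6) = 333, f(7) = 549, f(8) = 843, f(9) = 1227, f(10) = 1713.
T_6 = (Δs/2)·[f(s_0) + 2f(s_1) + ... + 2f(s_{5}) + f(s_6)].
Sum = 4035.

4035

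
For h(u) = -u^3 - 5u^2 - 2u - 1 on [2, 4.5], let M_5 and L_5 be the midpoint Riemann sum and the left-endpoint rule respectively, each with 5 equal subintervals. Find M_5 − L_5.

-40.0390625

M_5 = -255.0390625.
L_5 = -215.
M_5 − L_5 = -40.0390625.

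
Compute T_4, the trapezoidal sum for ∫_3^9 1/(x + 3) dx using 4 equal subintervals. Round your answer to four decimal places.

Δx = (9 − 3)/4 = 1.5.
f(3) = 1/6, f(4.5) = 2/15, f(6) = 1/9, f(7.5) = 2/21, f(9) = 1/12.
T_4 = (Δx/2)·[f(x_0) + 2f(x_1) + 2f(x_2) + 2f(x_3) + f(x_4)].
Sum ≈ 0.6970.

0.6970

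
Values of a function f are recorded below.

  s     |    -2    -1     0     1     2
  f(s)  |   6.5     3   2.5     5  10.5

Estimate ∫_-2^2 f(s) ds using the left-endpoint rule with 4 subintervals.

Δs = 1.
Sum = 1·[6.5 + 3 + 2.5 + 5] = 17.

17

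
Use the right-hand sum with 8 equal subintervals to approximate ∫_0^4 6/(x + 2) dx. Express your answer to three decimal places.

Δx = (4 − 0)/8 = 0.5.
Right endpoints: 0.5, 1, 1.5, 2, 2.5, 3, 3.5, 4.
f(0.5) = 2.4, f(1) = 2, f(1.5) = 12/7, f(2) = 1.5, f(2.5) = 4/3, f(3) = 1.2, f(3.5) = 12/11, f(4) = 1.
Sum = Δx · [f(0.5) + f(1) + f(1.5) + ...].
Sum ≈ 6.119.

6.119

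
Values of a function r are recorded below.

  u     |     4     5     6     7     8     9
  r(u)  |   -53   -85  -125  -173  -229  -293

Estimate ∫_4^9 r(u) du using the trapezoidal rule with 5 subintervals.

-785

Δu = 1.
T_5 = (1/2)·[(-53) + 2·(-85) + 2·(-125) + 2·(-173) + 2·(-229) + (-293)] = -785.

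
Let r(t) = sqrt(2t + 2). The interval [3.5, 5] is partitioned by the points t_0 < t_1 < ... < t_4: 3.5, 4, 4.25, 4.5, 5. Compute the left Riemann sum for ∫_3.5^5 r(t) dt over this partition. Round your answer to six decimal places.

4.758974

Subinterval widths: 0.5, 0.25, 0.25, 0.5.
Left endpoints: 3.5, 4, 4.25, 4.5.
r(3.5) ≈ 3.000000, r(4) ≈ 3.162278, r(4.25) ≈ 3.240370, r(4.5) ≈ 3.316625.
Sum = Σ Δt_i · r(t_i).
Sum ≈ 4.758974.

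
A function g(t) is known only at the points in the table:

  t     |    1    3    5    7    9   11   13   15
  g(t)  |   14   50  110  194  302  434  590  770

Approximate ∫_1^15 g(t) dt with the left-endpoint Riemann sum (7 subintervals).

3388

Δt = 2.
Sum = 2·[14 + 50 + 110 + 194 + 302 + 434 + 590] = 3388.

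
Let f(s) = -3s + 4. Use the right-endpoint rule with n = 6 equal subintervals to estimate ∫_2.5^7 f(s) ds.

Δs = (7 − 2.5)/6 = 0.75.
Right endpoints: 3.25, 4, 4.75, 5.5, 6.25, 7.
f(3.25) = -5.75, f(4) = -8, f(4.75) = -10.25, f(5.5) = -12.5, f(6.25) = -14.75, f(7) = -17.
Sum = Δs · [f(3.25) + f(4) + f(4.75) + ...].
Sum = -51.1875.

-51.1875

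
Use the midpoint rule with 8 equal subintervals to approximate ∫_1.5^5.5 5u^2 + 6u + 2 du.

363.25

Δu = (5.5 − 1.5)/8 = 0.5.
Midpoints: 1.75, 2.25, 2.75, 3.25, 3.75, 4.25, 4.75, 5.25.
f(1.75) = 27.8125, f(2.25) = 40.8125, f(2.75) = 56.3125, f(3.25) = 74.3125, f(3.75) = 94.8125, f(4.25) = 117.8125, f(4.75) = 143.3125, f(5.25) = 171.3125.
Sum = Δu · [f(1.75) + f(2.25) + f(2.75) + ...].
Sum = 363.25.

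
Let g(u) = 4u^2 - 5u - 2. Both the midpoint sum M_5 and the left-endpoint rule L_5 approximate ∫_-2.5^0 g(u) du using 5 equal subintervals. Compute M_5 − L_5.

-10

M_5 = 31.25.
L_5 = 41.25.
M_5 − L_5 = -10.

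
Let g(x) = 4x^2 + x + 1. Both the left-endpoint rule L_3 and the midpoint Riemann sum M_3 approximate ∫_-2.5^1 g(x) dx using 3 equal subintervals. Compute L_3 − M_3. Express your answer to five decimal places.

14.97222

L_3 ≈ 36.4259259.
M_3 ≈ 21.4537037.
L_3 − M_3 ≈ 14.97222.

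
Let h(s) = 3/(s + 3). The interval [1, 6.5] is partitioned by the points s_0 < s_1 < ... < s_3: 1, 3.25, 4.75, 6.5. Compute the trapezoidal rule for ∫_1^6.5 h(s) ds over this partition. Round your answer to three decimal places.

2.649

Subinterval widths: 2.25, 1.5, 1.75.
h(1) = 0.75, h(3.25) = 0.48, h(4.75) = 12/31, h(6.5) = 6/19.
On each subinterval the trapezoid contributes (Δs_i/2)·[h(s_{i-1}) + h(s_i)].
Sum ≈ 2.649.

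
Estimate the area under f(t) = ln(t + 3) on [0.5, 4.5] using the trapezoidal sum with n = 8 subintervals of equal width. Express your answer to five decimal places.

6.72393

Δt = (4.5 − 0.5)/8 = 0.5.
f(0.5) ≈ 1.25276, f(1) ≈ 1.38629, f(1.5) ≈ 1.50408, f(2) ≈ 1.60944, f(2.5) ≈ 1.70475, f(3) ≈ 1.79176, f(3.5) ≈ 1.87180, f(4) ≈ 1.94591, f(4.5) ≈ 2.01490.
T_8 = (Δt/2)·[f(t_0) + 2f(t_1) + ... + 2f(t_{7}) + f(t_8)].
Sum ≈ 6.72393.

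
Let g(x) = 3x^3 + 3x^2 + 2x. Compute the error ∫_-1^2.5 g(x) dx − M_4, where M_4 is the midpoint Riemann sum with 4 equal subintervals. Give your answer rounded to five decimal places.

Exact integral: ∫_-1^2.5 g(x) dx = 50.421875.
M_4 ≈ 48.2446289.
Error ≈ 50.421875 − 48.2446289 ≈ 2.17725.

2.17725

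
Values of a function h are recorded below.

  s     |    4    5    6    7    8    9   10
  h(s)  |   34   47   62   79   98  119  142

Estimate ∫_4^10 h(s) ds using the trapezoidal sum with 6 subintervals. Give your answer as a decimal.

493

Δs = 1.
T_6 = (1/2)·[34 + 2·47 + 2·62 + 2·79 + 2·98 + 2·119 + 142] = 493.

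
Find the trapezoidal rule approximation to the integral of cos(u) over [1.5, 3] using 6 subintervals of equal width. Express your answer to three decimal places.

Δu = (3 − 1.5)/6 = 0.25.
f(1.5) ≈ 0.071, f(1.75) ≈ -0.178, f(2) ≈ -0.416, f(2.25) ≈ -0.628, f(2.5) ≈ -0.801, f(2.75) ≈ -0.924, f(3) ≈ -0.990.
T_6 = (Δu/2)·[f(u_0) + 2f(u_1) + ... + 2f(u_{5}) + f(u_6)].
Sum ≈ -0.852.

-0.852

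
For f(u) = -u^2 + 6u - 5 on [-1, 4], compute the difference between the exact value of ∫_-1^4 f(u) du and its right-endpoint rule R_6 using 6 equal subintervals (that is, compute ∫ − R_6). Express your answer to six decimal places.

-5.671296

Exact integral: ∫_-1^4 f(u) du ≈ -1.66666667.
R_6 ≈ 4.00462963.
Error ≈ -1.66666667 − 4.00462963 ≈ -5.671296.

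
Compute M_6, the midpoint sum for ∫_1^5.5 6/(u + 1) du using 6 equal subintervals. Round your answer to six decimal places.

7.040903

Δu = (5.5 − 1)/6 = 0.75.
Midpoints: 1.375, 2.125, 2.875, 3.625, 4.375, 5.125.
f(1.375) = 48/19, f(2.125) = 1.92, f(2.875) = 48/31, f(3.625) = 48/37, f(4.375) = 48/43, f(5.125) = 48/49.
Sum = Δu · [f(1.375) + f(2.125) + f(2.875) + ...].
Sum ≈ 7.040903.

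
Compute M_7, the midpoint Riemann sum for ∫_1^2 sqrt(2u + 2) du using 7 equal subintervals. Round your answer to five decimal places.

2.23239

Δu = (2 − 1)/7 = 1/7.
Midpoints: 15/14, 17/14, 19/14, 1.5, 23/14, 25/14, 27/14.
f(15/14) ≈ 2.03540, f(17/14) ≈ 2.10442, f(19/14) ≈ 2.17124, f(1.5) ≈ 2.23607, f(23/14) ≈ 2.29907, f(25/14) ≈ 2.36039, f(27/14) ≈ 2.42015.
Sum = Δu · [f(15/14) + f(17/14) + f(19/14) + ...].
Sum ≈ 2.23239.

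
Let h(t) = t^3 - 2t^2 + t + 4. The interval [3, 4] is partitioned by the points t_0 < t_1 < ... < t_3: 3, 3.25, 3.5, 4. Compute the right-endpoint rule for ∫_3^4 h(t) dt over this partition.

31.58203125

Subinterval widths: 0.25, 0.25, 0.5.
Right endpoints: 3.25, 3.5, 4.
h(3.25) = 20.453125, h(3.5) = 25.875, h(4) = 40.
Sum = Σ Δt_i · h(t_i).
Sum = 31.58203125.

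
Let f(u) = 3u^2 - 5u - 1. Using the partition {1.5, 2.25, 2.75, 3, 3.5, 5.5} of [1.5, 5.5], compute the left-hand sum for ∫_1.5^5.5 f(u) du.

44.140625

Subinterval widths: 0.75, 0.5, 0.25, 0.5, 2.
Left endpoints: 1.5, 2.25, 2.75, 3, 3.5.
f(1.5) = -1.75, f(2.25) = 2.9375, f(2.75) = 7.9375, f(3) = 11, f(3.5) = 18.25.
Sum = Σ Δu_i · f(u_i).
Sum = 44.140625.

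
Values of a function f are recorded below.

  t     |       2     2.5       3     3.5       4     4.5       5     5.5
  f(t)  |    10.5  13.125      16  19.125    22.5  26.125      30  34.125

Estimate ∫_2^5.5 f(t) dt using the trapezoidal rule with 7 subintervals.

74.59375

Δt = 0.5.
T_7 = (0.5/2)·[10.5 + 2·13.125 + 2·16 + 2·19.125 + 2·22.5 + 2·26.125 + 2·30 + 34.125] = 74.59375.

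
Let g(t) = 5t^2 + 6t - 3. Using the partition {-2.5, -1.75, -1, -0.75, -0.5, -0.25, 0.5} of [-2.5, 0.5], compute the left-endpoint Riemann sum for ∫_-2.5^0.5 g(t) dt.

4.796875

Subinterval widths: 0.75, 0.75, 0.25, 0.25, 0.25, 0.75.
Left endpoints: -2.5, -1.75, -1, -0.75, -0.5, -0.25.
g(-2.5) = 13.25, g(-1.75) = 1.8125, g(-1) = -4, g(-0.75) = -4.6875, g(-0.5) = -4.75, g(-0.25) = -4.1875.
Sum = Σ Δt_i · g(t_i).
Sum = 4.796875.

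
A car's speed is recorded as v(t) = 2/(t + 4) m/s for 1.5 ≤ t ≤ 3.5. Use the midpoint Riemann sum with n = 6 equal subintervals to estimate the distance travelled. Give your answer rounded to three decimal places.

0.620

Δt = (3.5 − 1.5)/6 = 1/3.
Midpoints: 5/3, 2, 7/3, 8/3, 3, 10/3.
v(5/3) = 6/17, v(2) = 1/3, v(7/3) = 6/19, v(8/3) = 0.3, v(3) = 2/7, v(10/3) = 3/11.
Sum = Δt · [v(5/3) + v(2) + v(7/3) + ...].
Sum ≈ 0.620.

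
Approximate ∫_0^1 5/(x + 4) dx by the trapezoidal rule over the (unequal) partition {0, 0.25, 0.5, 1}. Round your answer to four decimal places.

Subinterval widths: 0.25, 0.25, 0.5.
f(0) = 1.25, f(0.25) = 20/17, f(0.5) = 10/9, f(1) = 1.
On each subinterval the trapezoid contributes (Δx_i/2)·[f(x_{i-1}) + f(x_i)].
Sum ≈ 1.1170.

1.1170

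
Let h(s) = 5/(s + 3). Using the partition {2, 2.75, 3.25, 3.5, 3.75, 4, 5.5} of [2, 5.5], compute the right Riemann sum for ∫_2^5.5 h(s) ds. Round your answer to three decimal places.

Subinterval widths: 0.75, 0.5, 0.25, 0.25, 0.25, 1.5.
Right endpoints: 2.75, 3.25, 3.5, 3.75, 4, 5.5.
h(2.75) = 20/23, h(3.25) = 0.8, h(3.5) = 10/13, h(3.75) = 20/27, h(4) = 5/7, h(5.5) = 10/17.
Sum = Σ Δs_i · h(s_i).
Sum ≈ 2.491.

2.491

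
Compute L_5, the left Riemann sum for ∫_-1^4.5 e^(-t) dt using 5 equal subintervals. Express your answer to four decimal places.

Δt = (4.5 − (-1))/5 = 1.1.
Left endpoints: -1, 0.1, 1.2, 2.3, 3.4.
f(-1) ≈ 2.7183, f(0.1) ≈ 0.9048, f(1.2) ≈ 0.3012, f(2.3) ≈ 0.1003, f(3.4) ≈ 0.0334.
Sum = Δt · [f(-1) + f(0.1) + f(1.2) + f(2.3) + f(3.4)].
Sum ≈ 4.4637.

4.4637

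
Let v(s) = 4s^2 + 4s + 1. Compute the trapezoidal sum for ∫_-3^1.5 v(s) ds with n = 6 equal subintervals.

33.1875

Δs = (1.5 − (-3))/6 = 0.75.
v(-3) = 25, v(-2.25) = 12.25, v(-1.5) = 4, v(-0.75) = 0.25, v(0) = 1, v(0.75) = 6.25, v(1.5) = 16.
T_6 = (Δs/2)·[v(s_0) + 2v(s_1) + ... + 2v(s_{5}) + v(s_6)].
Sum = 33.1875.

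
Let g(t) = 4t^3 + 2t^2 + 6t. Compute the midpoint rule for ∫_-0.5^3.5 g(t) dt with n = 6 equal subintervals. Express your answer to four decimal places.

Δt = (3.5 − (-0.5))/6 = 2/3.
Midpoints: -1/6, 0.5, 7/6, 11/6, 2.5, 19/6.
g(-1/6) = -26/27, g(0.5) = 4, g(7/6) = 434/27, g(11/6) = 1144/27, g(2.5) = 90, g(19/6) = 4484/27.
Sum = Δt · [g(-1/6) + g(0.5) + g(7/6) + ...].
Sum ≈ 211.7037.

211.7037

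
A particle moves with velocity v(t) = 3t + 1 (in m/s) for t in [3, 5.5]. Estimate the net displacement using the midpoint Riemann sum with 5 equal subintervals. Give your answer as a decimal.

34.375

Δt = (5.5 − 3)/5 = 0.5.
Midpoints: 3.25, 3.75, 4.25, 4.75, 5.25.
v(3.25) = 10.75, v(3.75) = 12.25, v(4.25) = 13.75, v(4.75) = 15.25, v(5.25) = 16.75.
Sum = Δt · [v(3.25) + v(3.75) + v(4.25) + v(4.75) + v(5.25)].
Sum = 34.375.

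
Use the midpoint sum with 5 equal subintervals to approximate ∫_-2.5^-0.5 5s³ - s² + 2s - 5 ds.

Δs = (-0.5 − (-2.5))/5 = 0.4.
Midpoints: -2.3, -1.9, -1.5, -1.1, -0.7.
f(-2.3) = -75.725, f(-1.9) = -46.705, f(-1.5) = -27.125, f(-1.1) = -15.065, f(-0.7) = -8.605.
Sum = Δs · [f(-2.3) + f(-1.9) + f(-1.5) + f(-1.1) + f(-0.7)].
Sum = -69.29.

-69.29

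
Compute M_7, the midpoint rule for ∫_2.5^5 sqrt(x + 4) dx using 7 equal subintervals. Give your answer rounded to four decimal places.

6.9523

Δx = (5 − 2.5)/7 = 5/14.
Midpoints: 75/28, 85/28, 95/28, 3.75, 115/28, 125/28, 135/28.
f(75/28) ≈ 2.5843, f(85/28) ≈ 2.6525, f(95/28) ≈ 2.7190, f(3.75) ≈ 2.7839, f(115/28) ≈ 2.8473, f(125/28) ≈ 2.9093, f(135/28) ≈ 2.9701.
Sum = Δx · [f(75/28) + f(85/28) + f(95/28) + ...].
Sum ≈ 6.9523.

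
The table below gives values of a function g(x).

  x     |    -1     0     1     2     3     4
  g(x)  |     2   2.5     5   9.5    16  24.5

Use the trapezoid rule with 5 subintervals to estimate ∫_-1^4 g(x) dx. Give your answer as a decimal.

46.25

Δx = 1.
T_5 = (1/2)·[2 + 2·2.5 + 2·5 + 2·9.5 + 2·16 + 24.5] = 46.25.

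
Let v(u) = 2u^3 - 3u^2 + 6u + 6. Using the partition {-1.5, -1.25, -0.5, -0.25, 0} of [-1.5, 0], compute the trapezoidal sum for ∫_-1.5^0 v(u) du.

-4.2890625

Subinterval widths: 0.25, 0.75, 0.25, 0.25.
v(-1.5) = -16.5, v(-1.25) = -10.09375, v(-0.5) = 2, v(-0.25) = 4.28125, v(0) = 6.
On each subinterval the trapezoid contributes (Δu_i/2)·[v(u_{i-1}) + v(u_i)].
Sum = -4.2890625.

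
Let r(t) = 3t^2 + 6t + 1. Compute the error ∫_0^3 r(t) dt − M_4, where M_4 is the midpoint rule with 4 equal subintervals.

Exact integral: ∫_0^3 r(t) dt = 57.
M_4 = 56.578125.
Error = 57 − 56.578125 = 0.421875.

0.421875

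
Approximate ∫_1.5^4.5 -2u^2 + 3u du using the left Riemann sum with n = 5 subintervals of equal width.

-23.76

Δu = (4.5 − 1.5)/5 = 0.6.
Left endpoints: 1.5, 2.1, 2.7, 3.3, 3.9.
f(1.5) = 0, f(2.1) = -2.52, f(2.7) = -6.48, f(3.3) = -11.88, f(3.9) = -18.72.
Sum = Δu · [f(1.5) + f(2.1) + f(2.7) + f(3.3) + f(3.9)].
Sum = -23.76.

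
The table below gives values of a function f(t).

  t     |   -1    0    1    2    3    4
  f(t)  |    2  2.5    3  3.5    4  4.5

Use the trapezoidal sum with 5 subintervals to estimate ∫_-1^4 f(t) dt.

16.25

Δt = 1.
T_5 = (1/2)·[2 + 2·2.5 + 2·3 + 2·3.5 + 2·4 + 4.5] = 16.25.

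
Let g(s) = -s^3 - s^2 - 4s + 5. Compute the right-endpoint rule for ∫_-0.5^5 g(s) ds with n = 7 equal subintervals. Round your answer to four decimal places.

Δs = (5 − (-0.5))/7 = 11/14.
Right endpoints: 2/7, 15/14, 13/7, 37/14, 24/7, 59/14, 5.
g(2/7) = 1287/343, g(15/14) = -4565/2744, g(13/7) = -4213/343, g(37/14) = -85107/2744, g(24/7) = -20845/343, g(59/14) = -286649/2744, g(5) = -165.
Sum = Δs · [g(2/7) + g(15/14) + g(13/7) + ...].
Sum ≈ -291.8508.

-291.8508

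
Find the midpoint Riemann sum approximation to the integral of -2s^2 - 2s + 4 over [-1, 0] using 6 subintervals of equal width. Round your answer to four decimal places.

4.3380

Δs = (0 − (-1))/6 = 1/6.
Midpoints: -11/12, -0.75, -7/12, -5/12, -0.25, -1/12.
f(-11/12) = 299/72, f(-0.75) = 4.375, f(-7/12) = 323/72, f(-5/12) = 323/72, f(-0.25) = 4.375, f(-1/12) = 299/72.
Sum = Δs · [f(-11/12) + f(-0.75) + f(-7/12) + ...].
Sum ≈ 4.3380.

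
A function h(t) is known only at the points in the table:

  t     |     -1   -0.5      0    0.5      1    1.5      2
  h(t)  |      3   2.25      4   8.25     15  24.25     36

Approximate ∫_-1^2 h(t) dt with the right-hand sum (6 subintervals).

44.875

Δt = 0.5.
Sum = 0.5·[2.25 + 4 + 8.25 + 15 + 24.25 + 36] = 44.875.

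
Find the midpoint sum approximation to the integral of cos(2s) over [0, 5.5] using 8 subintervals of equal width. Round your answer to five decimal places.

-0.54167

Δs = (5.5 − 0)/8 = 0.6875.
Midpoints: 0.34375, 1.03125, 1.71875, 2.40625, 3.09375, 3.78125, 4.46875, 5.15625.
f(0.34375) ≈ 0.77283, f(1.03125) ≈ -0.47213, f(1.71875) ≈ -0.95654, f(2.40625) ≈ 0.09994, f(3.09375) ≈ 0.99543, f(3.78125) ≈ 0.28737, f(4.46875) ≈ -0.88361, f(5.15625) ≈ -0.63118.
Sum = Δs · [f(0.34375) + f(1.03125) + f(1.71875) + ...].
Sum ≈ -0.54167.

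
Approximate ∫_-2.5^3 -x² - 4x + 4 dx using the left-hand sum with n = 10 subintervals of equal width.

Δx = (3 − (-2.5))/10 = 0.55.
Left endpoints: -2.5, -1.95, -1.4, -0.85, -0.3, 0.25, 0.8, 1.35, 1.9, 2.45.
f(-2.5) = 7.75, f(-1.95) = 7.9975, f(-1.4) = 7.64, f(-0.85) = 6.6775, f(-0.3) = 5.11, f(0.25) = 2.9375, f(0.8) = 0.16, f(1.35) = -3.2225, f(1.9) = -7.21, f(2.45) = -11.8025.
Sum = Δx · [f(-2.5) + f(-1.95) + f(-1.4) + ...].
Sum = 8.820625.

8.820625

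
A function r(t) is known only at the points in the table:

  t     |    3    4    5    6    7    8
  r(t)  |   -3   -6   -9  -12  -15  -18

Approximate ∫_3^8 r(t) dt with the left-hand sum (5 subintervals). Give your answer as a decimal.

-45

Δt = 1.
Sum = 1·[(-3) + (-6) + (-9) + (-12) + (-15)] = -45.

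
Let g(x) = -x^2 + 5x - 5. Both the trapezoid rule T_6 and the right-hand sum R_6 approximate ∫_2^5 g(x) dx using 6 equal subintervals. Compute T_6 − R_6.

1.5

T_6 = -1.625.
R_6 = -3.125.
T_6 − R_6 = 1.5.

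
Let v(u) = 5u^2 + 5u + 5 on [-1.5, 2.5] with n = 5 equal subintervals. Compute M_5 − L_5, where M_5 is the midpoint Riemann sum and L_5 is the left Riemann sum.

12.8

M_5 = 60.6.
L_5 = 47.8.
M_5 − L_5 = 12.8.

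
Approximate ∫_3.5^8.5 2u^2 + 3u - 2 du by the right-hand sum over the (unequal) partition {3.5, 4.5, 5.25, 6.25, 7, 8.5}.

538.28125

Subinterval widths: 1, 0.75, 1, 0.75, 1.5.
Right endpoints: 4.5, 5.25, 6.25, 7, 8.5.
f(4.5) = 52, f(5.25) = 68.875, f(6.25) = 94.875, f(7) = 117, f(8.5) = 168.
Sum = Σ Δu_i · f(u_i).
Sum = 538.28125.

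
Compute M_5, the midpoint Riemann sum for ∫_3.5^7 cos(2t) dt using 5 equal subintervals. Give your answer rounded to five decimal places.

0.18125

Δt = (7 − 3.5)/5 = 0.7.
Midpoints: 3.85, 4.55, 5.25, 5.95, 6.65.
f(3.85) ≈ 0.15337, f(4.55) ≈ -0.94772, f(5.25) ≈ -0.47554, f(5.95) ≈ 0.78607, f(6.65) ≈ 0.74275.
Sum = Δt · [f(3.85) + f(4.55) + f(5.25) + f(5.95) + f(6.65)].
Sum ≈ 0.18125.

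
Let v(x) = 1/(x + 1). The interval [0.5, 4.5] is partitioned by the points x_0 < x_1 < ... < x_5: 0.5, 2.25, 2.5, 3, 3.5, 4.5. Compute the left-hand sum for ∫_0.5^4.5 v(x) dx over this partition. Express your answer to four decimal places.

Subinterval widths: 1.75, 0.25, 0.5, 0.5, 1.
Left endpoints: 0.5, 2.25, 2.5, 3, 3.5.
v(0.5) = 2/3, v(2.25) = 4/13, v(2.5) = 2/7, v(3) = 0.25, v(3.5) = 2/9.
Sum = Σ Δx_i · v(x_i).
Sum ≈ 1.7337.

1.7337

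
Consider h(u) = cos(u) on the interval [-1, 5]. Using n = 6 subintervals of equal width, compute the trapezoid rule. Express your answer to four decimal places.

-0.1075

Δu = (5 − (-1))/6 = 1.
h(-1) ≈ 0.5403, h(0) ≈ 1.0000, h(1) ≈ 0.5403, h(2) ≈ -0.4161, h(3) ≈ -0.9900, h(4) ≈ -0.6536, h(5) ≈ 0.2837.
T_6 = (Δu/2)·[h(u_0) + 2h(u_1) + ... + 2h(u_{5}) + h(u_6)].
Sum ≈ -0.1075.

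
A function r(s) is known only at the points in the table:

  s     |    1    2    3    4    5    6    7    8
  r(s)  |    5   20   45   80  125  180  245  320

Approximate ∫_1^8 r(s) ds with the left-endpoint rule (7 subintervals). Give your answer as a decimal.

700

Δs = 1.
Sum = 1·[5 + 20 + 45 + 80 + 125 + 180 + 245] = 700.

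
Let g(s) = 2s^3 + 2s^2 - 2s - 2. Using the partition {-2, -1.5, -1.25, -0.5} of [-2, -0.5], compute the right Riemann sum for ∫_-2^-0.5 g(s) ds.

Subinterval widths: 0.5, 0.25, 0.75.
Right endpoints: -1.5, -1.25, -0.5.
g(-1.5) = -1.25, g(-1.25) = -0.28125, g(-0.5) = -0.75.
Sum = Σ Δs_i · g(s_i).
Sum = -1.2578125.

-1.2578125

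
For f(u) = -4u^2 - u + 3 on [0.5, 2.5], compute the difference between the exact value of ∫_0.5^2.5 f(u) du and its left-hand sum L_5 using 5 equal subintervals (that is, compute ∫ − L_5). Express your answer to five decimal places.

Exact integral: ∫_0.5^2.5 f(u) du ≈ -17.6666667.
L_5 = -12.68.
Error ≈ -17.6666667 − (-12.68) ≈ -4.98667.

-4.98667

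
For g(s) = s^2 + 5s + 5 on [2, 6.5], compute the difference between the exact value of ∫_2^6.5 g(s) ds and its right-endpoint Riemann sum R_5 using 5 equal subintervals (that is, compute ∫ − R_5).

Exact integral: ∫_2^6.5 g(s) ds = 207.
R_5 = 234.945.
Error = 207 − 234.945 = -27.945.

-27.945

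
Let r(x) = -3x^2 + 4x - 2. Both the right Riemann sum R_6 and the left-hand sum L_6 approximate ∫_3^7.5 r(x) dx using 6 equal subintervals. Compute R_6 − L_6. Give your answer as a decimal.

R_6 = -357.046875.
L_6 = -264.234375.
R_6 − L_6 = -92.8125.

-92.8125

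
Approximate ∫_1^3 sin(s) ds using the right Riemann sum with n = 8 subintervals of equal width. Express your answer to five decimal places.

Δs = (3 − 1)/8 = 0.25.
Right endpoints: 1.25, 1.5, 1.75, 2, 2.25, 2.5, 2.75, 3.
f(1.25) ≈ 0.94898, f(1.5) ≈ 0.99749, f(1.75) ≈ 0.98399, f(2) ≈ 0.90930, f(2.25) ≈ 0.77807, f(2.5) ≈ 0.59847, f(2.75) ≈ 0.38166, f(3) ≈ 0.14112.
Sum = Δs · [f(1.25) + f(1.5) + f(1.75) + ...].
Sum ≈ 1.43477.

1.43477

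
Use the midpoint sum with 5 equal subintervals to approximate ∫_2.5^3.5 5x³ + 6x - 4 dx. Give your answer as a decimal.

152.6

Δx = (3.5 − 2.5)/5 = 0.2.
Midpoints: 2.6, 2.8, 3, 3.2, 3.4.
f(2.6) = 99.48, f(2.8) = 122.56, f(3) = 149, f(3.2) = 179.04, f(3.4) = 212.92.
Sum = Δx · [f(2.6) + f(2.8) + f(3) + f(3.2) + f(3.4)].
Sum = 152.6.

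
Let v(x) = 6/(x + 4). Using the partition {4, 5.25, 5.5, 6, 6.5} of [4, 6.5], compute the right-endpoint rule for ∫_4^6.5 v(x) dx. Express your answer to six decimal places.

Subinterval widths: 1.25, 0.25, 0.5, 0.5.
Right endpoints: 5.25, 5.5, 6, 6.5.
v(5.25) = 24/37, v(5.5) = 12/19, v(6) = 0.6, v(6.5) = 4/7.
Sum = Σ Δx_i · v(x_i).
Sum ≈ 1.554420.

1.554420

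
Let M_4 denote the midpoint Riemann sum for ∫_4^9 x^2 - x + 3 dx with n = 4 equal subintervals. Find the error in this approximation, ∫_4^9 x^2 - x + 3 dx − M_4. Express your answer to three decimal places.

0.651

Exact integral: ∫_4^9 f(x) dx ≈ 204.16667.
M_4 = 203.515625.
Error ≈ 204.16667 − 203.515625 ≈ 0.651.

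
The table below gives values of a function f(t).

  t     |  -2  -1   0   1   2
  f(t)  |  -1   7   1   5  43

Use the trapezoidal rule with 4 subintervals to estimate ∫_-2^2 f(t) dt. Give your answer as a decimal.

Δt = 1.
T_4 = (1/2)·[(-1) + 2·7 + 2·1 + 2·5 + 43] = 34.

34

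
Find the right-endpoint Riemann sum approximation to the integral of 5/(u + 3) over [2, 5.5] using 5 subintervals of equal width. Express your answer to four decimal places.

2.5144

Δu = (5.5 − 2)/5 = 0.7.
Right endpoints: 2.7, 3.4, 4.1, 4.8, 5.5.
f(2.7) = 50/57, f(3.4) = 0.78125, f(4.1) = 50/71, f(4.8) = 25/39, f(5.5) = 10/17.
Sum = Δu · [f(2.7) + f(3.4) + f(4.1) + f(4.8) + f(5.5)].
Sum ≈ 2.5144.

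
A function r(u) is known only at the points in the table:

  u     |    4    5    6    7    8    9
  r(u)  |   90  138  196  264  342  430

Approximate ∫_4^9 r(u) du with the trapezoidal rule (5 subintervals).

1200

Δu = 1.
T_5 = (1/2)·[90 + 2·138 + 2·196 + 2·264 + 2·342 + 430] = 1200.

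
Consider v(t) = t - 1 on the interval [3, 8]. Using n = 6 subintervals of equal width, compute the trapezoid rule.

Δt = (8 − 3)/6 = 5/6.
v(3) = 2, v(23/6) = 17/6, v(14/3) = 11/3, v(5.5) = 4.5, v(19/3) = 16/3, v(43/6) = 37/6, v(8) = 7.
T_6 = (Δt/2)·[v(t_0) + 2v(t_1) + ... + 2v(t_{5}) + v(t_6)].
Sum = 22.5.

22.5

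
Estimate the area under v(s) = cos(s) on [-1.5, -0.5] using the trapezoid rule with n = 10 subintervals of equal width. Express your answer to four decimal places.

0.5176

Δs = (-0.5 − (-1.5))/10 = 0.1.
v(-1.5) ≈ 0.0707, v(-1.4) ≈ 0.1700, v(-1.3) ≈ 0.2675, v(-1.2) ≈ 0.3624, v(-1.1) ≈ 0.4536, v(-1) ≈ 0.5403, v(-0.9) ≈ 0.6216, v(-0.8) ≈ 0.6967, v(-0.7) ≈ 0.7648, v(-0.6) ≈ 0.8253, v(-0.5) ≈ 0.8776.
T_10 = (Δs/2)·[v(s_0) + 2v(s_1) + ... + 2v(s_{9}) + v(s_10)].
Sum ≈ 0.5176.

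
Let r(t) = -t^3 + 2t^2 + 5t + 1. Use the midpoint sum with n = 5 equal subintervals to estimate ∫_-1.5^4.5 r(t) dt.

14.55

Δt = (4.5 − (-1.5))/5 = 1.2.
Midpoints: -0.9, 0.3, 1.5, 2.7, 3.9.
r(-0.9) = -1.151, r(0.3) = 2.653, r(1.5) = 9.625, r(2.7) = 9.397, r(3.9) = -8.399.
Sum = Δt · [r(-0.9) + r(0.3) + r(1.5) + r(2.7) + r(3.9)].
Sum = 14.55.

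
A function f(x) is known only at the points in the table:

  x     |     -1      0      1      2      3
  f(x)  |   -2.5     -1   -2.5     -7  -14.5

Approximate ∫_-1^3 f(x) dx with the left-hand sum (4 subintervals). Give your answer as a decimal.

Δx = 1.
Sum = 1·[(-2.5) + (-1) + (-2.5) + (-7)] = -13.

-13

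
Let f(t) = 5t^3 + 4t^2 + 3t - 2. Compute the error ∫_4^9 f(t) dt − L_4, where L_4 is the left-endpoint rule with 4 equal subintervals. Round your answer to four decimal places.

Exact integral: ∫_4^9 f(t) dt ≈ 8855.416667.
L_4 = 6737.578125.
Error ≈ 8855.416667 − 6737.578125 ≈ 2117.8385.

2117.8385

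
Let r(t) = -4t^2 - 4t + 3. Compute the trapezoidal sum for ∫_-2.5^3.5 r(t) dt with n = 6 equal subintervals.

Δt = (3.5 − (-2.5))/6 = 1.
r(-2.5) = -12, r(-1.5) = 0, r(-0.5) = 4, r(0.5) = 0, r(1.5) = -12, r(2.5) = -32, r(3.5) = -60.
T_6 = (Δt/2)·[r(t_0) + 2r(t_1) + ... + 2r(t_{5}) + r(t_6)].
Sum = -76.

-76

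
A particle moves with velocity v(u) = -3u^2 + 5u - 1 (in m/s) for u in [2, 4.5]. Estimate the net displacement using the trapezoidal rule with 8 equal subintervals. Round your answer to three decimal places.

Δu = (4.5 − 2)/8 = 0.3125.
v(2) = -3, v(2.3125) = -5.48046875, v(2.625) = -8.546875, v(2.9375) = -12.19921875, v(3.25) = -16.4375, v(3.5625) = -21.26171875, v(3.875) = -26.671875, v(4.1875) = -32.66796875, v(4.5) = -39.25.
T_8 = (Δu/2)·[v(u_0) + 2v(u_1) + ... + 2v(u_{7}) + v(u_8)].
Sum ≈ -45.122.

-45.122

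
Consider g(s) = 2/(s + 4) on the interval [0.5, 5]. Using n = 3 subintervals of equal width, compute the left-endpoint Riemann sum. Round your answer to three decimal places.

Δs = (5 − 0.5)/3 = 1.5.
Left endpoints: 0.5, 2, 3.5.
g(0.5) = 4/9, g(2) = 1/3, g(3.5) = 4/15.
Sum = Δs · [g(0.5) + g(2) + g(3.5)].
Sum ≈ 1.567.

1.567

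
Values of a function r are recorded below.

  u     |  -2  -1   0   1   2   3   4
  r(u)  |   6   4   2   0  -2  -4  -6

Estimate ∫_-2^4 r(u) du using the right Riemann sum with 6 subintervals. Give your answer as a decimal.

Δu = 1.
Sum = 1·[4 + 2 + 0 + (-2) + (-4) + (-6)] = -6.

-6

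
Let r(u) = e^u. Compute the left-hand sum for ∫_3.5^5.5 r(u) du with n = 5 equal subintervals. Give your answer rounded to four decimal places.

172.0747

Δu = (5.5 − 3.5)/5 = 0.4.
Left endpoints: 3.5, 3.9, 4.3, 4.7, 5.1.
r(3.5) ≈ 33.1155, r(3.9) ≈ 49.4024, r(4.3) ≈ 73.6998, r(4.7) ≈ 109.9472, r(5.1) ≈ 164.0219.
Sum = Δu · [r(3.5) + r(3.9) + r(4.3) + r(4.7) + r(5.1)].
Sum ≈ 172.0747.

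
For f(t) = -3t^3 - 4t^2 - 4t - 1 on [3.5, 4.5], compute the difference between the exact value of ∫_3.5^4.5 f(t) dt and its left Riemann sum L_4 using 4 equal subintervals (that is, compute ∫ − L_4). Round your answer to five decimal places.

Exact integral: ∫_3.5^4.5 f(t) dt ≈ -276.3333333.
L_4 = -254.15625.
Error ≈ -276.3333333 − (-254.15625) ≈ -22.17708.

-22.17708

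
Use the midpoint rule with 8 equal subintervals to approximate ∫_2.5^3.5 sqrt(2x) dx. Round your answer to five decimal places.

2.44668

Δx = (3.5 − 2.5)/8 = 0.125.
Midpoints: 2.5625, 2.6875, 2.8125, 2.9375, 3.0625, 3.1875, 3.3125, 3.4375.
f(2.5625) ≈ 2.26385, f(2.6875) ≈ 2.31840, f(2.8125) ≈ 2.37171, f(2.9375) ≈ 2.42384, f(3.0625) ≈ 2.47487, f(3.1875) ≈ 2.52488, f(3.3125) ≈ 2.57391, f(3.4375) ≈ 2.62202.
Sum = Δx · [f(2.5625) + f(2.6875) + f(2.8125) + ...].
Sum ≈ 2.44668.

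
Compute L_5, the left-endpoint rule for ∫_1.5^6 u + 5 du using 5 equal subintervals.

37.35

Δu = (6 − 1.5)/5 = 0.9.
Left endpoints: 1.5, 2.4, 3.3, 4.2, 5.1.
f(1.5) = 6.5, f(2.4) = 7.4, f(3.3) = 8.3, f(4.2) = 9.2, f(5.1) = 10.1.
Sum = Δu · [f(1.5) + f(2.4) + f(3.3) + f(4.2) + f(5.1)].
Sum = 37.35.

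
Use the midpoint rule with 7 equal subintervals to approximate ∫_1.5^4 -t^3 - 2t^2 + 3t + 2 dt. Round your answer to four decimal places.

Δt = (4 − 1.5)/7 = 5/14.
Midpoints: 47/28, 57/28, 67/28, 2.75, 87/28, 97/28, 107/28.
f(47/28) = -73079/21952, f(57/28) = -189169/21952, f(67/28) = -350659/21952, f(2.75) = -25.671875, f(87/28) = -833839/21952, f(97/28) = -1167529/21952, f(107/28) = -1570619/21952.
Sum = Δt · [f(47/28) + f(57/28) + f(67/28) + ...].
Sum ≈ -77.2537.

-77.2537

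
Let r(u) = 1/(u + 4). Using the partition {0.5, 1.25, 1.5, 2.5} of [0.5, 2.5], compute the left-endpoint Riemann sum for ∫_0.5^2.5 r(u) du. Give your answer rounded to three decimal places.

0.396

Subinterval widths: 0.75, 0.25, 1.
Left endpoints: 0.5, 1.25, 1.5.
r(0.5) = 2/9, r(1.25) = 4/21, r(1.5) = 2/11.
Sum = Σ Δu_i · r(u_i).
Sum ≈ 0.396.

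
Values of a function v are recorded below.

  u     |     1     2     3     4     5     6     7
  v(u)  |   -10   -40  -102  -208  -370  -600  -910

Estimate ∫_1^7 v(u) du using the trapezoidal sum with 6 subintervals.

-1780

Δu = 1.
T_6 = (1/2)·[(-10) + 2·(-40) + 2·(-102) + 2·(-208) + 2·(-370) + 2·(-600) + (-910)] = -1780.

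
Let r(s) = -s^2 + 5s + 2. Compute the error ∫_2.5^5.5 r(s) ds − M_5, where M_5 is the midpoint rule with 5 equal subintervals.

-0.09

Exact integral: ∫_2.5^5.5 r(s) ds = 15.75.
M_5 = 15.84.
Error = 15.75 − 15.84 = -0.09.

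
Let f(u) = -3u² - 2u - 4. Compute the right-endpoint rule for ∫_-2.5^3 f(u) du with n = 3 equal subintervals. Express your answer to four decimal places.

-94.2639

Δu = (3 − (-2.5))/3 = 11/6.
Right endpoints: -2/3, 7/6, 3.
f(-2/3) = -4, f(7/6) = -125/12, f(3) = -37.
Sum = Δu · [f(-2/3) + f(7/6) + f(3)].
Sum ≈ -94.2639.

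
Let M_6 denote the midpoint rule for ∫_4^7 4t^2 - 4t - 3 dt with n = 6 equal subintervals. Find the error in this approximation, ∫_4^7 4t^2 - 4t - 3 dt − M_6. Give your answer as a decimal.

Exact integral: ∫_4^7 f(t) dt = 297.
M_6 = 296.75.
Error = 297 − 296.75 = 0.25.

0.25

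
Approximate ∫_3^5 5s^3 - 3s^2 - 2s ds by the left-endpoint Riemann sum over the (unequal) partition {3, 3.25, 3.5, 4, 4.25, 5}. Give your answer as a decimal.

Subinterval widths: 0.25, 0.25, 0.5, 0.25, 0.75.
Left endpoints: 3, 3.25, 3.5, 4, 4.25.
f(3) = 102, f(3.25) = 133.453125, f(3.5) = 170.625, f(4) = 264, f(4.25) = 321.140625.
Sum = Σ Δs_i · f(s_i).
Sum = 451.03125.

451.03125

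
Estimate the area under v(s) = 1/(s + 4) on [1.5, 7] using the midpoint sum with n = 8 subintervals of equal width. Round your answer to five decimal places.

0.69266

Δs = (7 − 1.5)/8 = 0.6875.
Midpoints: 1.84375, 2.53125, 3.21875, 3.90625, 4.59375, 5.28125, 5.96875, 6.65625.
v(1.84375) = 32/187, v(2.53125) = 32/209, v(3.21875) = 32/231, v(3.90625) = 32/253, v(4.59375) = 32/275, v(5.28125) = 32/297, v(5.96875) = 32/319, v(6.65625) = 32/341.
Sum = Δs · [v(1.84375) + v(2.53125) + v(3.21875) + ...].
Sum ≈ 0.69266.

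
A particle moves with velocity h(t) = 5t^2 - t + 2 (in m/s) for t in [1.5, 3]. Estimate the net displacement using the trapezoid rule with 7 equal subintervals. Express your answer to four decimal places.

39.0574

Δt = (3 − 1.5)/7 = 3/14.
h(1.5) = 11.75, h(12/7) = 734/49, h(27/14) = 3659/196, h(15/7) = 1118/49, h(33/14) = 5375/196, h(18/7) = 1592/49, h(39/14) = 7451/196, h(3) = 44.
T_7 = (Δt/2)·[h(t_0) + 2h(t_1) + ... + 2h(t_{6}) + h(t_7)].
Sum ≈ 39.0574.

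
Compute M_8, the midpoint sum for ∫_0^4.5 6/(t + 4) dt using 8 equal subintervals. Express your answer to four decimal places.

Δt = (4.5 − 0)/8 = 0.5625.
Midpoints: 0.28125, 0.84375, 1.40625, 1.96875, 2.53125, 3.09375, 3.65625, 4.21875.
f(0.28125) = 192/137, f(0.84375) = 192/155, f(1.40625) = 192/173, f(1.96875) = 192/191, f(2.53125) = 192/209, f(3.09375) = 192/227, f(3.65625) = 192/245, f(4.21875) = 192/263.
Sum = Δt · [f(0.28125) + f(0.84375) + f(1.40625) + ...].
Sum ≈ 4.5188.

4.5188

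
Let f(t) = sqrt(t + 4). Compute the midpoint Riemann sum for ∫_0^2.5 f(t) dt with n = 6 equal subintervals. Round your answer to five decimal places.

Δt = (2.5 − 0)/6 = 5/12.
Midpoints: 5/24, 0.625, 25/24, 35/24, 1.875, 55/24.
f(5/24) ≈ 2.05142, f(0.625) ≈ 2.15058, f(25/24) ≈ 2.24537, f(35/24) ≈ 2.33631, f(1.875) ≈ 2.42384, f(55/24) ≈ 2.50832.
Sum = Δt · [f(5/24) + f(0.625) + f(25/24) + ...].
Sum ≈ 5.71493.

5.71493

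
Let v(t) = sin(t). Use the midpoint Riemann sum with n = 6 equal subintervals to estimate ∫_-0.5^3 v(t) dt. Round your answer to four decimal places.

Δt = (3 − (-0.5))/6 = 7/12.
Midpoints: -5/24, 0.375, 23/24, 37/24, 2.125, 65/24.
v(-5/24) ≈ -0.2068, v(0.375) ≈ 0.3663, v(23/24) ≈ 0.8182, v(37/24) ≈ 0.9996, v(2.125) ≈ 0.8503, v(65/24) ≈ 0.4198.
Sum = Δt · [v(-5/24) + v(0.375) + v(23/24) + ...].
Sum ≈ 1.8943.

1.8943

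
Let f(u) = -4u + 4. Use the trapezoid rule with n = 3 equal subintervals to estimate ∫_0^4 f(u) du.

Δu = (4 − 0)/3 = 4/3.
f(0) = 4, f(4/3) = -4/3, f(8/3) = -20/3, f(4) = -12.
T_3 = (Δu/2)·[f(u_0) + 2f(u_1) + 2f(u_2) + f(u_3)].
Sum = -16.

-16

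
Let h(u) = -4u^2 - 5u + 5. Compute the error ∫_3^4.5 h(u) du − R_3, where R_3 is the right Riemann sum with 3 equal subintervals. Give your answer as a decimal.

Exact integral: ∫_3^4.5 h(u) du = -106.125.
R_3 = -119.5.
Error = -106.125 − (-119.5) = 13.375.

13.375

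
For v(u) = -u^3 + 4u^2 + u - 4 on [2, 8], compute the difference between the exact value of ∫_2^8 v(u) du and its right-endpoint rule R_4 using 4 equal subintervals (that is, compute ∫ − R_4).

218.25

Exact integral: ∫_2^8 v(u) du = -342.
R_4 = -560.25.
Error = -342 − (-560.25) = 218.25.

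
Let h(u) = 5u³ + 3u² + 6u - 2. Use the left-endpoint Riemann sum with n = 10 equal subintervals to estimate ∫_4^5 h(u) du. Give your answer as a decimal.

Δu = (5 − 4)/10 = 0.1.
Left endpoints: 4, 4.1, 4.2, 4.3, 4.4, 4.5, 4.6, 4.7, 4.8, 4.9.
h(4) = 390, h(4.1) = 417.635, h(4.2) = 446.56, h(4.3) = 476.805, h(4.4) = 508.4, h(4.5) = 541.375, h(4.6) = 575.76, h(4.7) = 611.585, h(4.8) = 648.88, h(4.9) = 687.675.
Sum = Δu · [h(4) + h(4.1) + h(4.2) + ...].
Sum = 530.4675.

530.4675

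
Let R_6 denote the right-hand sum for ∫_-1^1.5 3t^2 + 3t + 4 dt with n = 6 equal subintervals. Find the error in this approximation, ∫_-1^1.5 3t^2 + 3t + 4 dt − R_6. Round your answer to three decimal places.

-2.561

Exact integral: ∫_-1^1.5 f(t) dt = 16.25.
R_6 ≈ 18.81076.
Error ≈ 16.25 − 18.81076 ≈ -2.561.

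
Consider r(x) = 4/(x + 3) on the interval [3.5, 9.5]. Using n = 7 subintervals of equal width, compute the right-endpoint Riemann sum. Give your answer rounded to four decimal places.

2.4933

Δx = (9.5 − 3.5)/7 = 6/7.
Right endpoints: 61/14, 73/14, 85/14, 97/14, 109/14, 121/14, 9.5.
r(61/14) = 56/103, r(73/14) = 56/115, r(85/14) = 56/127, r(97/14) = 56/139, r(109/14) = 56/151, r(121/14) = 56/163, r(9.5) = 0.32.
Sum = Δx · [r(61/14) + r(73/14) + r(85/14) + ...].
Sum ≈ 2.4933.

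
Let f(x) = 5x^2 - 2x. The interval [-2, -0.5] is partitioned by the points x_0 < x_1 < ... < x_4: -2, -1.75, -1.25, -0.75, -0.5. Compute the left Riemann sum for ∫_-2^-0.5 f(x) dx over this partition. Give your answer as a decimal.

21.640625

Subinterval widths: 0.25, 0.5, 0.5, 0.25.
Left endpoints: -2, -1.75, -1.25, -0.75.
f(-2) = 24, f(-1.75) = 18.8125, f(-1.25) = 10.3125, f(-0.75) = 4.3125.
Sum = Σ Δx_i · f(x_i).
Sum = 21.640625.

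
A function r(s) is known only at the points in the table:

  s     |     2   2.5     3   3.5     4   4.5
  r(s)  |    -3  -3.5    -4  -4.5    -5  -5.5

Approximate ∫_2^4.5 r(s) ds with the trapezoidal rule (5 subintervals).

-10.625

Δs = 0.5.
T_5 = (0.5/2)·[(-3) + 2·(-3.5) + 2·(-4) + 2·(-4.5) + 2·(-5) + (-5.5)] = -10.625.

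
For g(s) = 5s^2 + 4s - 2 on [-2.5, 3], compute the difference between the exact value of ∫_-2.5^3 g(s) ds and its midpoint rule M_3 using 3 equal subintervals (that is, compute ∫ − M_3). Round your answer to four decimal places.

7.7025

Exact integral: ∫_-2.5^3 g(s) ds ≈ 65.541667.
M_3 ≈ 57.839120.
Error ≈ 65.541667 − 57.839120 ≈ 7.7025.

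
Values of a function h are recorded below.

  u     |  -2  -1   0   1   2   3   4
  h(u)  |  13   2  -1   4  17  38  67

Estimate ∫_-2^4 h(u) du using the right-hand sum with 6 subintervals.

Δu = 1.
Sum = 1·[2 + (-1) + 4 + 17 + 38 + 67] = 127.

127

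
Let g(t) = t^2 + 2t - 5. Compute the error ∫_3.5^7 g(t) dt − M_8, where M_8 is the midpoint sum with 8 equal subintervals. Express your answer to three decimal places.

0.056

Exact integral: ∫_3.5^7 g(t) dt ≈ 119.29167.
M_8 ≈ 119.23584.
Error ≈ 119.29167 − 119.23584 ≈ 0.056.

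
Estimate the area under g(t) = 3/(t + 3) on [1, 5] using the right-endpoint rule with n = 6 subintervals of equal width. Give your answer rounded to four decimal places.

1.9596

Δt = (5 − 1)/6 = 2/3.
Right endpoints: 5/3, 7/3, 3, 11/3, 13/3, 5.
g(5/3) = 9/14, g(7/3) = 0.5625, g(3) = 0.5, g(11/3) = 0.45, g(13/3) = 9/22, g(5) = 0.375.
Sum = Δt · [g(5/3) + g(7/3) + g(3) + ...].
Sum ≈ 1.9596.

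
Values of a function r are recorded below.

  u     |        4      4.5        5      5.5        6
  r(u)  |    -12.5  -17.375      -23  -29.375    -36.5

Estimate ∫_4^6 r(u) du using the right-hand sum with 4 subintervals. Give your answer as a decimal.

Δu = 0.5.
Sum = 0.5·[(-17.375) + (-23) + (-29.375) + (-36.5)] = -53.125.

-53.125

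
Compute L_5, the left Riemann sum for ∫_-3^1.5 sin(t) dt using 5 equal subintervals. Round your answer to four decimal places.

-1.5005

Δt = (1.5 − (-3))/5 = 0.9.
Left endpoints: -3, -2.1, -1.2, -0.3, 0.6.
f(-3) ≈ -0.1411, f(-2.1) ≈ -0.8632, f(-1.2) ≈ -0.9320, f(-0.3) ≈ -0.2955, f(0.6) ≈ 0.5646.
Sum = Δt · [f(-3) + f(-2.1) + f(-1.2) + f(-0.3) + f(0.6)].
Sum ≈ -1.5005.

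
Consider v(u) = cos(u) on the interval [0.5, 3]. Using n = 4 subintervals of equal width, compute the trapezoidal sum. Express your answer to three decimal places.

Δu = (3 − 0.5)/4 = 0.625.
v(0.5) ≈ 0.878, v(1.125) ≈ 0.431, v(1.75) ≈ -0.178, v(2.375) ≈ -0.720, v(3) ≈ -0.990.
T_4 = (Δu/2)·[v(u_0) + 2v(u_1) + 2v(u_2) + 2v(u_3) + v(u_4)].
Sum ≈ -0.327.

-0.327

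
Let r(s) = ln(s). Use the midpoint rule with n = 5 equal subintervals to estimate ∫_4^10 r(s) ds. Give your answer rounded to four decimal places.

Δs = (10 − 4)/5 = 1.2.
Midpoints: 4.6, 5.8, 7, 8.2, 9.4.
r(4.6) ≈ 1.5261, r(5.8) ≈ 1.7579, r(7) ≈ 1.9459, r(8.2) ≈ 2.1041, r(9.4) ≈ 2.2407.
Sum = Δs · [r(4.6) + r(5.8) + r(7) + r(8.2) + r(9.4)].
Sum ≈ 11.4896.

11.4896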